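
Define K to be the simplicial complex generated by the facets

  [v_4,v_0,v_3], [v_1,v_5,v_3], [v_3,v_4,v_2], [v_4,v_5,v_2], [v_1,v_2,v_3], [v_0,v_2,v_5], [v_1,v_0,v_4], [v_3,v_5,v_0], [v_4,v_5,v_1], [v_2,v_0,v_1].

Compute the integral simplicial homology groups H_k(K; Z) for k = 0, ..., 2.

Fix the vertex order v_0 < v_1 < v_2 < v_3 < v_4 < v_5 and write every simplex with vertices in increasing order. Then dim K = 2 and the simplices of K are:

  0-simplices (6): [v_0], [v_1], [v_2], [v_3], [v_4], [v_5]
  1-simplices (15): (15 of them)
  2-simplices (10): [v_0,v_1,v_2], [v_0,v_1,v_4], [v_0,v_2,v_5], [v_0,v_3,v_4], [v_0,v_3,v_5], [v_1,v_2,v_3], [v_1,v_3,v_5], [v_1,v_4,v_5], [v_2,v_3,v_4], [v_2,v_4,v_5]

Hence C_0 ≅ Z^6, C_1 ≅ Z^15, C_2 ≅ Z^10.

∂_1: C_1 → C_0 maps an edge to its endpoints' difference, ∂[p,q] = q − p.
The resulting 6×15 matrix has rank 5, and its Smith normal form has invariant factors (1,1,1,1,1).

Boundary ∂_2: C_2 → C_1 acts by ∂[p,q,r] = [q,r] − [p,r] + [p,q]. For instance
  ∂[v_0,v_3,v_4] = [v_3,v_4] − [v_0,v_4] + [v_0,v_3],
  ∂[v_1,v_3,v_5] = [v_3,v_5] − [v_1,v_5] + [v_1,v_3].
As a 15×10 matrix over Z this has rank 10, with invariant factors (1,1,1,1,1,1,1,1,1,2).

From H_k ≅ ker(∂_k) / im(∂_{k+1}) we obtain:

  H_0: rank C_0 − rank ∂_1 = 6 − 5 = 1, and the invariant factors of ∂_1 are all 1, so H_0 = Z.
  H_1: rank ker ∂_1 − rank ∂_2 = (15 − 5) − 10 = 0, and ∂_2 has invariant factor 2 > 1, so H_1 = Z/2.
  H_2: rank ker ∂_2 − rank ∂_3 = (10 − 10) − 0 = 0, and there is no ∂_3, so H_2 = 0.

H_0 = Z,  H_1 = Z/2,  H_2 = 0.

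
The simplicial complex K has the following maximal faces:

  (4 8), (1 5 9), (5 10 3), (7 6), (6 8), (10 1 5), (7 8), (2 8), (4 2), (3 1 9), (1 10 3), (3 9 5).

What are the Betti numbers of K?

b_0 = 2, b_1 = 2, b_2 = 1.

We work with the vertex ordering 1 < 2 < 3 < 4 < 5 < 6 < 7 < 8 < 9 < 10. The simplices of K, each written with vertices in increasing order, are:

  0-simplices (10): [1], [2], [3], [4], [5], [6], [7], [8], [9], [10]
  1-simplices (15): [1,3], [1,5], [1,9], [1,10], [2,4], [2,8], [3,5], [3,9], [3,10], [4,8], [5,9], [5,10], [6,7], [6,8], [7,8]
  2-simplices (6): [1,3,9], [1,3,10], [1,5,9], [1,5,10], [3,5,9], [3,5,10]

Hence C_0 ≅ Z^10, C_1 ≅ Z^15, C_2 ≅ Z^6.

The boundary map ∂_1: C_1 → C_0 is given by ∂[p,q] = [q] − [p]. For instance
  ∂[3,5] = [5] − [3].
As a 10×15 matrix over Z this has rank 8, with invariant factors (1,1,1,1,1,1,1,1).

The boundary map ∂_2: C_2 → C_1 acts by ∂[p,q,r] = [q,r] − [p,r] + [p,q]. For instance
  ∂[1,3,10] = [3,10] − [1,10] + [1,3],
  ∂[3,5,9] = [5,9] − [3,9] + [3,5].
The resulting 15×6 matrix has rank 5, and its Smith normal form has invariant factors (1,1,1,1,1).

Computing H_k = (kernel of ∂_k) / (image of ∂_{k+1}):

  H_0: rank C_0 − rank ∂_1 = 10 − 8 = 2, and the invariant factors of ∂_1 are all 1, so H_0 = Z^2.
  H_1: rank ker ∂_1 − rank ∂_2 = (15 − 8) − 5 = 2, and the invariant factors of ∂_2 are all 1, so H_1 = Z^2.
  H_2: rank ker ∂_2 − rank ∂_3 = (6 − 5) − 0 = 1, and there is no ∂_3, so H_2 = Z.

Hence the Betti numbers are b_0 = 2, b_1 = 2, b_2 = 1.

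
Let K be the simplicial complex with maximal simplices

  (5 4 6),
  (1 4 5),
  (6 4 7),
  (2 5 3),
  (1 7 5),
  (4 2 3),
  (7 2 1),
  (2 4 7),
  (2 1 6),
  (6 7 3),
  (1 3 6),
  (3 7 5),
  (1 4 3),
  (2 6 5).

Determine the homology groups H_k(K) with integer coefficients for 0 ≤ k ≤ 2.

We work with the vertex ordering 1 < 2 < 3 < 4 < 5 < 6 < 7. The simplices of K, each written with vertices in increasing order, are:

  0-simplices (7): [1], [2], [3], [4], [5], [6], [7]
  1-simplices (21): [1,2], [1,3], [1,4], [1,5], [1,6], [1,7], [2,3], [2,4], [2,5], [2,6], [2,7], [3,4], [3,5], [3,6], [3,7], [4,5], [4,6], [4,7], [5,6], [5,7], [6,7]
  2-simplices (14): [1,2,6], [1,2,7], [1,3,4], [1,3,6], [1,4,5], [1,5,7], [2,3,4], [2,3,5], [2,4,7], [2,5,6], [3,5,7], [3,6,7], [4,5,6], [4,6,7]

so the chain groups are C_0 ≅ Z^7, C_1 ≅ Z^21, C_2 ≅ Z^14.

∂_1: C_1 → C_0 is given by ∂[p,q] = [q] − [p]. For instance
  ∂[1,2] = [2] − [1].
The resulting 7×21 matrix has rank 6, and its Smith normal form has invariant factors (1,1,1,1,1,1).

Boundary ∂_2: C_2 → C_1 maps a triangle to the signed sum of its edges. For instance
  ∂[4,6,7] = [6,7] − [4,7] + [4,6],
  ∂[2,3,4] = [3,4] − [2,4] + [2,3].
The resulting 21×14 matrix has rank 13, and its Smith normal form has invariant factors (1,1,1,1,1,1,1,1,1,1,1,1,1).

Now H_k = ker ∂_k / im ∂_{k+1}, so:

  H_0: rank C_0 − rank ∂_1 = 7 − 6 = 1, and the invariant factors of ∂_1 are all 1, so H_0 = Z.
  H_1: rank ker ∂_1 − rank ∂_2 = (21 − 6) − 13 = 2, and the invariant factors of ∂_2 are all 1, so H_1 = Z^2.
  H_2: rank ker ∂_2 − rank ∂_3 = (14 − 13) − 0 = 1, and there is no ∂_3, so H_2 = Z.

(K is a triangulation of the torus T^2.)

H_0 ≅ Z,  H_1 ≅ Z^2,  H_2 ≅ Z.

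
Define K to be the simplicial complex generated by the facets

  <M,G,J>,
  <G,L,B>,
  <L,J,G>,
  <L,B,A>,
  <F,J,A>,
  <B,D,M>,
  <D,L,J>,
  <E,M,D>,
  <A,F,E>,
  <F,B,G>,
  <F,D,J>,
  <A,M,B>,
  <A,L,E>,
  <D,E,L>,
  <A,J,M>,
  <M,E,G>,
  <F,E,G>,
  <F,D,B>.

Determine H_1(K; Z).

H_1 ≅ Z^2.

We work with the vertex ordering A < B < D < E < F < G < J < L < M. The simplices of K, each written with vertices in increasing order, are:

  0-simplices (9): A, B, D, E, F, G, J, L, M
  1-simplices (27): AB, AE, AF, AJ, AL, AM, BD, BF, BG, BL, BM, DE, DF, DJ, DL, DM, EF, EG, EL, EM, FG, FJ, GJ, GL, GM, JL, JM
  2-simplices (18): ABL, ABM, AEF, AEL, AFJ, AJM, BDF, BDM, BFG, BGL, DEL, DEM, DFJ, DJL, EFG, EGM, GJL, GJM

so the chain groups are C_0 ≅ Z^9, C_1 ≅ Z^27, C_2 ≅ Z^18.

Boundary ∂_1: C_1 → C_0 is given by ∂[p,q] = [q] − [p].
The resulting 9×27 matrix has rank 8, and its Smith normal form has invariant factors (1,1,1,1,1,1,1,1).

The boundary map ∂_2: C_2 → C_1 maps a triangle to the signed sum of its edges. For instance
  ∂AEL = EL − AL + AE,
  ∂BDM = DM − BM + BD.
As a 27×18 matrix over Z this has rank 17, with invariant factors (1,1,1,1,1,1,1,1,1,1,1,1,1,1,1,1,1).

Computing H_k = (kernel of ∂_k) / (image of ∂_{k+1}):

  H_1: rank ker ∂_1 − rank ∂_2 = (27 − 8) − 17 = 2, and the invariant factors of ∂_2 are all 1, so H_1 = Z^2.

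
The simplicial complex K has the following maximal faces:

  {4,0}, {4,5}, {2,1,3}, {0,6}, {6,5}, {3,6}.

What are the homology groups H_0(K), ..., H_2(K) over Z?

Take the total order 0 < 1 < 2 < 3 < 4 < 5 < 6 on the vertex set. Then K (dimension 2) consists of the simplices:

  0-simplices (7): [0], [1], [2], [3], [4], [5], [6]
  1-simplices (8): [0,4], [0,6], [1,2], [1,3], [2,3], [3,6], [4,5], [5,6]
  2-simplices (1): [1,2,3]

Hence C_0 ≅ Z^7, C_1 ≅ Z^8, C_2 ≅ Z^1.

The boundary map ∂_1: C_1 → C_0 is given by ∂[p,q] = [q] − [p].
This gives a 7×8 integer matrix of rank 6; reducing to Smith normal form yields diagonal entries (1,1,1,1,1,1).

∂_2: C_2 → C_1 maps a triangle to the signed sum of its edges. For instance
  ∂[1,2,3] = [2,3] − [1,3] + [1,2].
The resulting 8×1 matrix has rank 1, and its Smith normal form has invariant factors (1).

From H_k ≅ ker(∂_k) / im(∂_{k+1}) we obtain:

  H_0: rank C_0 − rank ∂_1 = 7 − 6 = 1, and the invariant factors of ∂_1 are all 1, so H_0 = Z.
  H_1: rank ker ∂_1 − rank ∂_2 = (8 − 6) − 1 = 1, and the invariant factors of ∂_2 are all 1, so H_1 = Z.
  H_2: rank ker ∂_2 − rank ∂_3 = (1 − 1) − 0 = 0, and there is no ∂_3, so H_2 = 0.

As a check, the Euler characteristic is 7 − 8 + 1 = 0, which agrees with 1 − 1 + 0 = 0.

H_0 = Z,  H_1 = Z,  H_2 = 0.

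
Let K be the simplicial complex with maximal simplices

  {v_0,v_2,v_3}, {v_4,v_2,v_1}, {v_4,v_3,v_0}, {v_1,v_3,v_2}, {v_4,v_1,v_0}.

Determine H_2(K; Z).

K has 5 vertices, 10 edges, 5 triangles.
rank ∂_2 = 5, rank ∂_3 = 0 ⇒ b_2 = 5 − 5 − 0 = 0. So H_2 = 0.

H_2 = 0.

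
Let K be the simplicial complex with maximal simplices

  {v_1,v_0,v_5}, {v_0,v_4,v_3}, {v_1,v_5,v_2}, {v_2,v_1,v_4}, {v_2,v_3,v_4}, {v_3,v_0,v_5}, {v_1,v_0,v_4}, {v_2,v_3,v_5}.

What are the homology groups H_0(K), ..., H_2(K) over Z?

H_0 = Z,  H_1 = 0,  H_2 = Z.

Fix the vertex order v_0 < v_1 < v_2 < v_3 < v_4 < v_5 and write every simplex with vertices in increasing order. Then dim K = 2 and the simplices of K are:

  0-simplices (6): [v_0], [v_1], [v_2], [v_3], [v_4], [v_5]
  1-simplices (12): [v_0,v_1], [v_0,v_3], [v_0,v_4], [v_0,v_5], [v_1,v_2], [v_1,v_4], [v_1,v_5], [v_2,v_3], [v_2,v_4], [v_2,v_5], [v_3,v_4], [v_3,v_5]
  2-simplices (8): [v_0,v_1,v_4], [v_0,v_1,v_5], [v_0,v_3,v_4], [v_0,v_3,v_5], [v_1,v_2,v_4], [v_1,v_2,v_5], [v_2,v_3,v_4], [v_2,v_3,v_5]

so the chain groups are C_0 ≅ Z^6, C_1 ≅ Z^12, C_2 ≅ Z^8.

The boundary map ∂_1: C_1 → C_0 maps an edge to its endpoints' difference, ∂[p,q] = q − p.
The 6×12 boundary matrix has rank 5 and Smith normal form diag(1,1,1,1,1).

Boundary ∂_2: C_2 → C_1 maps a triangle to the signed sum of its edges. For instance
  ∂[v_0,v_1,v_5] = [v_1,v_5] − [v_0,v_5] + [v_0,v_1],
  ∂[v_0,v_3,v_5] = [v_3,v_5] − [v_0,v_5] + [v_0,v_3].
As a 12×8 matrix over Z this has rank 7, with invariant factors (1,1,1,1,1,1,1).

Now H_k = ker ∂_k / im ∂_{k+1}, so:

  H_0: rank C_0 − rank ∂_1 = 6 − 5 = 1, and the invariant factors of ∂_1 are all 1, so H_0 = Z.
  H_1: rank ker ∂_1 − rank ∂_2 = (12 − 5) − 7 = 0, and the invariant factors of ∂_2 are all 1, so H_1 = 0.
  H_2: rank ker ∂_2 − rank ∂_3 = (8 − 7) − 0 = 1, and there is no ∂_3, so H_2 = Z.

As a check, the Euler characteristic is 6 − 12 + 8 = 2, which agrees with 1 − 0 + 1 = 2.
(K is a triangulation of the 2-sphere S^2.)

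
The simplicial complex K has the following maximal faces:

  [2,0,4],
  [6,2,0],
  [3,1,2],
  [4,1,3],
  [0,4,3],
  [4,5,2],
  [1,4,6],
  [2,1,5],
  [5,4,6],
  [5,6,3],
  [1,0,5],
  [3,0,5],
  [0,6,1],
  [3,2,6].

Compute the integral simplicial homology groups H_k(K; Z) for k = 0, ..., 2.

H_0 ≅ Z,  H_1 ≅ Z^2,  H_2 ≅ Z.

Take the total order 0 < 1 < 2 < 3 < 4 < 5 < 6 on the vertex set. Then K (dimension 2) consists of the simplices:

  0-simplices (7): [0], [1], [2], [3], [4], [5], [6]
  1-simplices (21): [0,1], [0,2], [0,3], [0,4], [0,5], [0,6], [1,2], [1,3], [1,4], [1,5], [1,6], [2,3], [2,4], [2,5], [2,6], [3,4], [3,5], [3,6], [4,5], [4,6], [5,6]
  2-simplices (14): [0,1,5], [0,1,6], [0,2,4], [0,2,6], [0,3,4], [0,3,5], [1,2,3], [1,2,5], [1,3,4], [1,4,6], [2,3,6], [2,4,5], [3,5,6], [4,5,6]

Hence C_0 ≅ Z^7, C_1 ≅ Z^21, C_2 ≅ Z^14.

Boundary ∂_1: C_1 → C_0 maps an edge to its endpoints' difference, ∂[p,q] = q − p.
As a 7×21 matrix over Z this has rank 6, with invariant factors (1,1,1,1,1,1).

∂_2: C_2 → C_1 sends each 2-simplex [p,q,r] to [q,r] − [p,r] + [p,q]. For instance
  ∂[0,1,5] = [1,5] − [0,5] + [0,1],
  ∂[1,3,4] = [3,4] − [1,4] + [1,3].
The 21×14 boundary matrix has rank 13 and Smith normal form diag(1,1,1,1,1,1,1,1,1,1,1,1,1).

From H_k ≅ ker(∂_k) / im(∂_{k+1}) we obtain:

  H_0: rank C_0 − rank ∂_1 = 7 − 6 = 1, and the invariant factors of ∂_1 are all 1, so H_0 ≅ Z.
  H_1: rank ker ∂_1 − rank ∂_2 = (21 − 6) − 13 = 2, and the invariant factors of ∂_2 are all 1, so H_1 ≅ Z^2.
  H_2: rank ker ∂_2 − rank ∂_3 = (14 − 13) − 0 = 1, and there is no ∂_3, so H_2 ≅ Z.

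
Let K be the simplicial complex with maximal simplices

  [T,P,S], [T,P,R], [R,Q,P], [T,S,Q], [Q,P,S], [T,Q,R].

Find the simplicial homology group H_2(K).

Take the total order P < Q < R < S < T on the vertex set. Then K (dimension 2) consists of the simplices:

  0-simplices (5): P, Q, R, S, T
  1-simplices (9): PQ, PR, PS, PT, QR, QS, QT, RT, ST
  2-simplices (6): PQR, PQS, PRT, PST, QRT, QST

giving chain groups C_0 ≅ Z^5, C_1 ≅ Z^9, C_2 ≅ Z^6.

∂_1: C_1 → C_0 sends each edge [p,q] (with p < q) to q − p. For instance
  ∂PS = S − P.
The resulting 5×9 matrix has rank 4, and its Smith normal form has invariant factors (1,1,1,1).

The boundary map ∂_2: C_2 → C_1 acts by ∂[p,q,r] = [q,r] − [p,r] + [p,q]. For instance
  ∂PST = ST − PT + PS,
  ∂PRT = RT − PT + PR.
The resulting 9×6 matrix has rank 5, and its Smith normal form has invariant factors (1,1,1,1,1).

Computing H_k = (kernel of ∂_k) / (image of ∂_{k+1}):

  H_2: rank ker ∂_2 − rank ∂_3 = (6 − 5) − 0 = 1, and there is no ∂_3, so H_2 ≅ Z.

H_2 ≅ Z.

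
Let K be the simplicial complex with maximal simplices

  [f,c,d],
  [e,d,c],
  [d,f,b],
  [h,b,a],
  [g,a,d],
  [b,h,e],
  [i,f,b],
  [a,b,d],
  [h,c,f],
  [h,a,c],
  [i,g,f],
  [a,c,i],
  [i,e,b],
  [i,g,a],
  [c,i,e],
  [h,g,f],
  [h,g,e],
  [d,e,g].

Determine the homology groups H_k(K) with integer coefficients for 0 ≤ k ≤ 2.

H_0 = Z,  H_1 = Z^2,  H_2 = Z.

K has 9 vertices, 27 edges, 18 triangles.
rank ∂_0 = 0, rank ∂_1 = 8 ⇒ b_0 = 9 − 0 − 8 = 1; all invariant factors of ∂_1 are 1 so no torsion. So H_0 = Z.
rank ∂_1 = 8, rank ∂_2 = 17 ⇒ b_1 = 27 − 8 − 17 = 2; all invariant factors of ∂_2 are 1 so no torsion. So H_1 = Z^2.
rank ∂_2 = 17, rank ∂_3 = 0 ⇒ b_2 = 18 − 17 − 0 = 1. So H_2 = Z.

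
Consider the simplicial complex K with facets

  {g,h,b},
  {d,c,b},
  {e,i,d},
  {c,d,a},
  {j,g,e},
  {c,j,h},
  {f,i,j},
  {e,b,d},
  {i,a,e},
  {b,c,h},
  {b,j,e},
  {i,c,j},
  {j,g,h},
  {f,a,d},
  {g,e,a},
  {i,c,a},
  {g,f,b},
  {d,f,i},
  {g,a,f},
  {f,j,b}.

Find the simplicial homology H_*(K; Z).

H_0 ≅ Z,  H_1 ≅ Z ⊕ Z/2,  H_2 = 0.

Order the vertices as a < b < c < d < e < f < g < h < i < j. Listing each simplex with vertices in this order, K has dimension 2 with simplices:

  0-simplices (10): a, b, c, d, e, f, g, h, i, j
  1-simplices (30): ac, ad, ae, af, ag, ai, bc, bd, be, bf, bg, bh, bj, cd, ch, ci, cj, de, df, di, eg, ei, ej, fg, fi, fj, gh, gj, hj, ij
  2-simplices (20): acd, aci, adf, aeg, aei, afg, bcd, bch, bde, bej, bfg, bfj, bgh, chj, cij, dei, dfi, egj, fij, ghj

giving chain groups C_0 ≅ Z^10, C_1 ≅ Z^30, C_2 ≅ Z^20.

Boundary ∂_1: C_1 → C_0 sends each edge [p,q] (with p < q) to q − p. For instance
  ∂ae = e − a.
The resulting 10×30 matrix has rank 9, and its Smith normal form has invariant factors (1,1,1,1,1,1,1,1,1).

Boundary ∂_2: C_2 → C_1 acts by ∂[p,q,r] = [q,r] − [p,r] + [p,q]. For instance
  ∂bde = de − be + bd,
  ∂fij = ij − fj + fi.
As a 30×20 matrix over Z this has rank 20, with invariant factors (1,1,1,1,1,1,1,1,1,1,1,1,1,1,1,1,1,1,1,2).

Reading off H_k = ker ∂_k / im ∂_{k+1}:

  H_0: rank C_0 − rank ∂_1 = 10 − 9 = 1, and the invariant factors of ∂_1 are all 1, so H_0 = Z.
  H_1: rank ker ∂_1 − rank ∂_2 = (30 − 9) − 20 = 1, and ∂_2 has invariant factor 2 > 1, so H_1 = Z ⊕ Z/2.
  H_2: rank ker ∂_2 − rank ∂_3 = (20 − 20) − 0 = 0, and there is no ∂_3, so H_2 = 0.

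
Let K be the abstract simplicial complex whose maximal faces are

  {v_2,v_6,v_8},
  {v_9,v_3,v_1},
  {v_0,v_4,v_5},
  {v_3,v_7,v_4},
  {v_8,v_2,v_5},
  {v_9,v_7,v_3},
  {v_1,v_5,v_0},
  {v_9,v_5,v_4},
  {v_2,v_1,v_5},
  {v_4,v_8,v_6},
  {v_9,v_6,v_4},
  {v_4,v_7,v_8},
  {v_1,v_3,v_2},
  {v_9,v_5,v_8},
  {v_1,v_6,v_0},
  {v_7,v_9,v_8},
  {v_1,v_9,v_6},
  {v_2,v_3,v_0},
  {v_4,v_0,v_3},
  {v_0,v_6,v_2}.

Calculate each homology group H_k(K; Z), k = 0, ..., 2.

Fix the vertex order v_0 < v_1 < v_2 < v_3 < v_4 < v_5 < v_6 < v_7 < v_8 < v_9 and write every simplex with vertices in increasing order. Then dim K = 2 and the simplices of K are:

  0-simplices (10): [v_0], [v_1], [v_2], [v_3], [v_4], [v_5], [v_6], [v_7], [v_8], [v_9]
  1-simplices (30): (30 of them)
  2-simplices (20): (20 of them)

giving chain groups C_0 ≅ Z^10, C_1 ≅ Z^30, C_2 ≅ Z^20.

Boundary ∂_1: C_1 → C_0 maps an edge to its endpoints' difference, ∂[p,q] = q − p.
The resulting 10×30 matrix has rank 9, and its Smith normal form has invariant factors (1,1,1,1,1,1,1,1,1).

Boundary ∂_2: C_2 → C_1 acts by ∂[p,q,r] = [q,r] − [p,r] + [p,q]. For instance
  ∂[v_0,v_2,v_3] = [v_2,v_3] − [v_0,v_3] + [v_0,v_2],
  ∂[v_1,v_2,v_3] = [v_2,v_3] − [v_1,v_3] + [v_1,v_2].
As a 30×20 matrix over Z this has rank 20, with invariant factors (1,1,1,1,1,1,1,1,1,1,1,1,1,1,1,1,1,1,1,2).

Computing H_k = (kernel of ∂_k) / (image of ∂_{k+1}):

  H_0: rank C_0 − rank ∂_1 = 10 − 9 = 1, and the invariant factors of ∂_1 are all 1, so H_0 = Z.
  H_1: rank ker ∂_1 − rank ∂_2 = (30 − 9) − 20 = 1, and ∂_2 has invariant factor 2 > 1, so H_1 = Z ⊕ Z/2Z.
  H_2: rank ker ∂_2 − rank ∂_3 = (20 − 20) − 0 = 0, and there is no ∂_3, so H_2 = 0.

H_0 ≅ Z,  H_1 ≅ Z ⊕ Z/2Z,  H_2 = 0.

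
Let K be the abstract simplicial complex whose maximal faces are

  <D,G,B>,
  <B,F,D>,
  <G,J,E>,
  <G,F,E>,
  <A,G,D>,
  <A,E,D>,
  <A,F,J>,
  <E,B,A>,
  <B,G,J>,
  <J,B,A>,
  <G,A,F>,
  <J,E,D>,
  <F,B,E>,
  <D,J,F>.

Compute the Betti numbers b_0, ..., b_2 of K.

We work with the vertex ordering A < B < D < E < F < G < J. The simplices of K, each written with vertices in increasing order, are:

  0-simplices (7): A, B, D, E, F, G, J
  1-simplices (21): AB, AD, AE, AF, AG, AJ, BD, BE, BF, BG, BJ, DE, DF, DG, DJ, EF, EG, EJ, FG, FJ, GJ
  2-simplices (14): ABE, ABJ, ADE, ADG, AFG, AFJ, BDF, BDG, BEF, BGJ, DEJ, DFJ, EFG, EGJ

Hence C_0 ≅ Z^7, C_1 ≅ Z^21, C_2 ≅ Z^14.

Boundary ∂_1: C_1 → C_0 is given by ∂[p,q] = [q] − [p]. For instance
  ∂AJ = J − A.
This gives a 7×21 integer matrix of rank 6; reducing to Smith normal form yields diagonal entries (1,1,1,1,1,1).

∂_2: C_2 → C_1 maps a triangle to the signed sum of its edges. For instance
  ∂BDF = DF − BF + BD,
  ∂AFJ = FJ − AJ + AF.
The resulting 21×14 matrix has rank 13, and its Smith normal form has invariant factors (1,1,1,1,1,1,1,1,1,1,1,1,1).

Reading off H_k = ker ∂_k / im ∂_{k+1}:

  H_0: rank C_0 − rank ∂_1 = 7 − 6 = 1, and the invariant factors of ∂_1 are all 1, so H_0 ≅ Z.
  H_1: rank ker ∂_1 − rank ∂_2 = (21 − 6) − 13 = 2, and the invariant factors of ∂_2 are all 1, so H_1 ≅ Z^2.
  H_2: rank ker ∂_2 − rank ∂_3 = (14 − 13) − 0 = 1, and there is no ∂_3, so H_2 ≅ Z.

As a check, the Euler characteristic is 7 − 21 + 14 = 0, which agrees with 1 − 2 + 1 = 0.
(K is a triangulation of the torus T^2.)

Hence the Betti numbers are b_0 = 1, b_1 = 2, b_2 = 1.

b_0 = 1, b_1 = 2, b_2 = 1.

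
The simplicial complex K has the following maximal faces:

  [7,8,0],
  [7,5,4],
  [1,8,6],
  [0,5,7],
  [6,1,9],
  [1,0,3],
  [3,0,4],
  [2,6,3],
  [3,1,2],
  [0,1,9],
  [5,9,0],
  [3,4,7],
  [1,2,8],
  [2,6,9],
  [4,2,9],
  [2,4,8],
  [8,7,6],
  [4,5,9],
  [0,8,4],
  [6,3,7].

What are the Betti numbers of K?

Fix the vertex order 0 < 1 < 2 < 3 < 4 < 5 < 6 < 7 < 8 < 9 and write every simplex with vertices in increasing order. Then dim K = 2 and the simplices of K are:

  0-simplices (10): [0], [1], [2], [3], [4], [5], [6], [7], [8], [9]
  1-simplices (30): (30 of them)
  2-simplices (20): (20 of them)

giving chain groups C_0 ≅ Z^10, C_1 ≅ Z^30, C_2 ≅ Z^20.

The boundary map ∂_1: C_1 → C_0 sends each edge [p,q] (with p < q) to q − p. For instance
  ∂[4,7] = [7] − [4].
The 10×30 boundary matrix has rank 9 and Smith normal form diag(1,1,1,1,1,1,1,1,1).

The boundary map ∂_2: C_2 → C_1 sends each 2-simplex [p,q,r] to [q,r] − [p,r] + [p,q]. For instance
  ∂[0,5,7] = [5,7] − [0,7] + [0,5],
  ∂[0,4,8] = [4,8] − [0,8] + [0,4].
The resulting 30×20 matrix has rank 20, and its Smith normal form has invariant factors (1,1,1,1,1,1,1,1,1,1,1,1,1,1,1,1,1,1,1,2).

Now H_k = ker ∂_k / im ∂_{k+1}, so:

  H_0: rank C_0 − rank ∂_1 = 10 − 9 = 1, and the invariant factors of ∂_1 are all 1, so H_0 ≅ Z.
  H_1: rank ker ∂_1 − rank ∂_2 = (30 − 9) − 20 = 1, and ∂_2 has invariant factor 2 > 1, so H_1 ≅ Z ⊕ Z/2Z.
  H_2: rank ker ∂_2 − rank ∂_3 = (20 − 20) − 0 = 0, and there is no ∂_3, so H_2 ≅ 0.

As a check, the Euler characteristic is 10 − 30 + 20 = 0, which agrees with 1 − 1 + 0 = 0.
(K is a triangulation of the Klein bottle.)

Hence the Betti numbers are b_0 = 1, b_1 = 1, b_2 = 0.

b_0 = 1, b_1 = 1, b_2 = 0.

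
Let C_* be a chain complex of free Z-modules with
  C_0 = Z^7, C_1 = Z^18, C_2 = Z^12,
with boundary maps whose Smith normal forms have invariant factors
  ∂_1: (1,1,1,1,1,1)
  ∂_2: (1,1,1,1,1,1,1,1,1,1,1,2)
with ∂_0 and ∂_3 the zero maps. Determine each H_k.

H_0 = Z,  H_1 = Z/2Z,  H_2 = 0.

H_0: b_0 = 7 − 0 − 6 = 1; torsion from ∂_1 factors > 1: none. So H_0 = Z.
H_1: b_1 = 18 − 6 − 12 = 0; torsion from ∂_2 factors > 1: [2]. So H_1 = Z/2Z.
H_2: b_2 = 12 − 12 − 0 = 0; torsion from ∂_3 factors > 1: none. So H_2 = 0.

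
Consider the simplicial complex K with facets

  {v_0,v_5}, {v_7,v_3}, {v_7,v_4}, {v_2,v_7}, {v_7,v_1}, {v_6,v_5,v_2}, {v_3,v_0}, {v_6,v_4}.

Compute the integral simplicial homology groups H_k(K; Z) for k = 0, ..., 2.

Order the vertices as v_0 < v_1 < v_2 < v_3 < v_4 < v_5 < v_6 < v_7. Listing each simplex with vertices in this order, K has dimension 2 with simplices:

  0-simplices (8): [v_0], [v_1], [v_2], [v_3], [v_4], [v_5], [v_6], [v_7]
  1-simplices (10): [v_0,v_3], [v_0,v_5], [v_1,v_7], [v_2,v_5], [v_2,v_6], [v_2,v_7], [v_3,v_7], [v_4,v_6], [v_4,v_7], [v_5,v_6]
  2-simplices (1): [v_2,v_5,v_6]

so the chain groups are C_0 ≅ Z^8, C_1 ≅ Z^10, C_2 ≅ Z^1.

∂_1: C_1 → C_0 is given by ∂[p,q] = [q] − [p]. For instance
  ∂[v_2,v_7] = [v_7] − [v_2].
The resulting 8×10 matrix has rank 7, and its Smith normal form has invariant factors (1,1,1,1,1,1,1).

Boundary ∂_2: C_2 → C_1 sends each 2-simplex [p,q,r] to [q,r] − [p,r] + [p,q]. For instance
  ∂[v_2,v_5,v_6] = [v_5,v_6] − [v_2,v_6] + [v_2,v_5].
This gives a 10×1 integer matrix of rank 1; reducing to Smith normal form yields diagonal entries (1).

Now H_k = ker ∂_k / im ∂_{k+1}, so:

  H_0: rank C_0 − rank ∂_1 = 8 − 7 = 1, and the invariant factors of ∂_1 are all 1, so H_0 = Z.
  H_1: rank ker ∂_1 − rank ∂_2 = (10 − 7) − 1 = 2, and the invariant factors of ∂_2 are all 1, so H_1 = Z^2.
  H_2: rank ker ∂_2 − rank ∂_3 = (1 − 1) − 0 = 0, and there is no ∂_3, so H_2 = 0.

H_0 ≅ Z,  H_1 ≅ Z^2,  H_2 = 0.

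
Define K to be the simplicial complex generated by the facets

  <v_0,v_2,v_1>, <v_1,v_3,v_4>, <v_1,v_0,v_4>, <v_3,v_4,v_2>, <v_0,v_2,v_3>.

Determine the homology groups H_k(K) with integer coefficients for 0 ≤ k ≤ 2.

H_0 ≅ Z,  H_1 ≅ Z,  H_2 = 0.

We work with the vertex ordering v_0 < v_1 < v_2 < v_3 < v_4. The simplices of K, each written with vertices in increasing order, are:

  0-simplices (5): [v_0], [v_1], [v_2], [v_3], [v_4]
  1-simplices (10): [v_0,v_1], [v_0,v_2], [v_0,v_3], [v_0,v_4], [v_1,v_2], [v_1,v_3], [v_1,v_4], [v_2,v_3], [v_2,v_4], [v_3,v_4]
  2-simplices (5): [v_0,v_1,v_2], [v_0,v_1,v_4], [v_0,v_2,v_3], [v_1,v_3,v_4], [v_2,v_3,v_4]

giving chain groups C_0 ≅ Z^5, C_1 ≅ Z^10, C_2 ≅ Z^5.

∂_1: C_1 → C_0 maps an edge to its endpoints' difference, ∂[p,q] = q − p. For instance
  ∂[v_0,v_1] = [v_1] − [v_0].
This gives a 5×10 integer matrix of rank 4; reducing to Smith normal form yields diagonal entries (1,1,1,1).

Boundary ∂_2: C_2 → C_1 acts by ∂[p,q,r] = [q,r] − [p,r] + [p,q]. For instance
  ∂[v_1,v_3,v_4] = [v_3,v_4] − [v_1,v_4] + [v_1,v_3],
  ∂[v_0,v_1,v_2] = [v_1,v_2] − [v_0,v_2] + [v_0,v_1].
The resulting 10×5 matrix has rank 5, and its Smith normal form has invariant factors (1,1,1,1,1).

Reading off H_k = ker ∂_k / im ∂_{k+1}:

  H_0: rank C_0 − rank ∂_1 = 5 − 4 = 1, and the invariant factors of ∂_1 are all 1, so H_0 = Z.
  H_1: rank ker ∂_1 − rank ∂_2 = (10 − 4) − 5 = 1, and the invariant factors of ∂_2 are all 1, so H_1 = Z.
  H_2: rank ker ∂_2 − rank ∂_3 = (5 − 5) − 0 = 0, and there is no ∂_3, so H_2 = 0.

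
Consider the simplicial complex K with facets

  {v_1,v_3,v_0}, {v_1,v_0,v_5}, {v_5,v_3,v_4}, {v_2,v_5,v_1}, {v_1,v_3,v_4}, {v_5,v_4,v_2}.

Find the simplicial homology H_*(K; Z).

H_0 ≅ Z,  H_1 ≅ Z,  H_2 = 0.

Fix the vertex order v_0 < v_1 < v_2 < v_3 < v_4 < v_5 and write every simplex with vertices in increasing order. Then dim K = 2 and the simplices of K are:

  0-simplices (6): [v_0], [v_1], [v_2], [v_3], [v_4], [v_5]
  1-simplices (12): [v_0,v_1], [v_0,v_3], [v_0,v_5], [v_1,v_2], [v_1,v_3], [v_1,v_4], [v_1,v_5], [v_2,v_4], [v_2,v_5], [v_3,v_4], [v_3,v_5], [v_4,v_5]
  2-simplices (6): [v_0,v_1,v_3], [v_0,v_1,v_5], [v_1,v_2,v_5], [v_1,v_3,v_4], [v_2,v_4,v_5], [v_3,v_4,v_5]

Hence C_0 ≅ Z^6, C_1 ≅ Z^12, C_2 ≅ Z^6.

∂_1: C_1 → C_0 sends each edge [p,q] (with p < q) to q − p.
As a 6×12 matrix over Z this has rank 5, with invariant factors (1,1,1,1,1).

∂_2: C_2 → C_1 acts by ∂[p,q,r] = [q,r] − [p,r] + [p,q]. For instance
  ∂[v_1,v_3,v_4] = [v_3,v_4] − [v_1,v_4] + [v_1,v_3],
  ∂[v_3,v_4,v_5] = [v_4,v_5] − [v_3,v_5] + [v_3,v_4].
The 12×6 boundary matrix has rank 6 and Smith normal form diag(1,1,1,1,1,1).

From H_k ≅ ker(∂_k) / im(∂_{k+1}) we obtain:

  H_0: rank C_0 − rank ∂_1 = 6 − 5 = 1, and the invariant factors of ∂_1 are all 1, so H_0 = Z.
  H_1: rank ker ∂_1 − rank ∂_2 = (12 − 5) − 6 = 1, and the invariant factors of ∂_2 are all 1, so H_1 = Z.
  H_2: rank ker ∂_2 − rank ∂_3 = (6 − 6) − 0 = 0, and there is no ∂_3, so H_2 = 0.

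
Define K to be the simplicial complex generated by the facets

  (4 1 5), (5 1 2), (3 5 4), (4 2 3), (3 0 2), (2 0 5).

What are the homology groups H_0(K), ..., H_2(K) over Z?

H_0 ≅ Z,  H_1 ≅ Z,  H_2 = 0.

Take the total order 0 < 1 < 2 < 3 < 4 < 5 on the vertex set. Then K (dimension 2) consists of the simplices:

  0-simplices (6): [0], [1], [2], [3], [4], [5]
  1-simplices (12): [0,2], [0,3], [0,5], [1,2], [1,4], [1,5], [2,3], [2,4], [2,5], [3,4], [3,5], [4,5]
  2-simplices (6): [0,2,3], [0,2,5], [1,2,5], [1,4,5], [2,3,4], [3,4,5]

Hence C_0 ≅ Z^6, C_1 ≅ Z^12, C_2 ≅ Z^6.

The boundary map ∂_1: C_1 → C_0 maps an edge to its endpoints' difference, ∂[p,q] = q − p. For instance
  ∂[2,5] = [5] − [2].
This gives a 6×12 integer matrix of rank 5; reducing to Smith normal form yields diagonal entries (1,1,1,1,1).

∂_2: C_2 → C_1 acts by ∂[p,q,r] = [q,r] − [p,r] + [p,q]. For instance
  ∂[2,3,4] = [3,4] − [2,4] + [2,3],
  ∂[0,2,5] = [2,5] − [0,5] + [0,2].
The 12×6 boundary matrix has rank 6 and Smith normal form diag(1,1,1,1,1,1).

Reading off H_k = ker ∂_k / im ∂_{k+1}:

  H_0: rank C_0 − rank ∂_1 = 6 − 5 = 1, and the invariant factors of ∂_1 are all 1, so H_0 ≅ Z.
  H_1: rank ker ∂_1 − rank ∂_2 = (12 − 5) − 6 = 1, and the invariant factors of ∂_2 are all 1, so H_1 ≅ Z.
  H_2: rank ker ∂_2 − rank ∂_3 = (6 − 6) − 0 = 0, and there is no ∂_3, so H_2 ≅ 0.

As a check, the Euler characteristic is 6 − 12 + 6 = 0, which agrees with 1 − 1 + 0 = 0.
(K is a triangulation of the cylinder S^1 x I.)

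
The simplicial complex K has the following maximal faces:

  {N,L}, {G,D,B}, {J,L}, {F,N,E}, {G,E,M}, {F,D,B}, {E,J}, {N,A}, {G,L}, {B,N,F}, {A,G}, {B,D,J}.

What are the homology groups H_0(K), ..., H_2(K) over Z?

We work with the vertex ordering A < B < D < E < F < G < J < L < M < N. The simplices of K, each written with vertices in increasing order, are:

  0-simplices (10): A, B, D, E, F, G, J, L, M, N
  1-simplices (20): AG, AN, BD, BF, BG, BJ, BN, DF, DG, DJ, EF, EG, EJ, EM, EN, FN, GL, GM, JL, LN
  2-simplices (6): BDF, BDG, BDJ, BFN, EFN, EGM

giving chain groups C_0 ≅ Z^10, C_1 ≅ Z^20, C_2 ≅ Z^6.

∂_1: C_1 → C_0 is given by ∂[p,q] = [q] − [p]. For instance
  ∂DG = G − D.
The 10×20 boundary matrix has rank 9 and Smith normal form diag(1,1,1,1,1,1,1,1,1).

Boundary ∂_2: C_2 → C_1 sends each 2-simplex [p,q,r] to [q,r] − [p,r] + [p,q]. For instance
  ∂EGM = GM − EM + EG,
  ∂BDF = DF − BF + BD.
This gives a 20×6 integer matrix of rank 6; reducing to Smith normal form yields diagonal entries (1,1,1,1,1,1).

From H_k ≅ ker(∂_k) / im(∂_{k+1}) we obtain:

  H_0: rank C_0 − rank ∂_1 = 10 − 9 = 1, and the invariant factors of ∂_1 are all 1, so H_0 ≅ Z.
  H_1: rank ker ∂_1 − rank ∂_2 = (20 − 9) − 6 = 5, and the invariant factors of ∂_2 are all 1, so H_1 ≅ Z^5.
  H_2: rank ker ∂_2 − rank ∂_3 = (6 − 6) − 0 = 0, and there is no ∂_3, so H_2 ≅ 0.

H_0 = Z,  H_1 = Z^5,  H_2 = 0.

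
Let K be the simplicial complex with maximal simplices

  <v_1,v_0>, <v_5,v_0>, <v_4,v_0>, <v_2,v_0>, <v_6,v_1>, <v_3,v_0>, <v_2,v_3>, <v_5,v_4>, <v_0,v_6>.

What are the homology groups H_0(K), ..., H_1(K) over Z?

H_0 = Z,  H_1 = Z^3.

We work with the vertex ordering v_0 < v_1 < v_2 < v_3 < v_4 < v_5 < v_6. The simplices of K, each written with vertices in increasing order, are:

  0-simplices (7): [v_0], [v_1], [v_2], [v_3], [v_4], [v_5], [v_6]
  1-simplices (9): [v_0,v_1], [v_0,v_2], [v_0,v_3], [v_0,v_4], [v_0,v_5], [v_0,v_6], [v_1,v_6], [v_2,v_3], [v_4,v_5]

Hence C_0 ≅ Z^7, C_1 ≅ Z^9.

The boundary map ∂_1: C_1 → C_0 maps an edge to its endpoints' difference, ∂[p,q] = q − p.
The resulting 7×9 matrix has rank 6, and its Smith normal form has invariant factors (1,1,1,1,1,1).

Now H_k = ker ∂_k / im ∂_{k+1}, so:

  H_0: rank C_0 − rank ∂_1 = 7 − 6 = 1, and the invariant factors of ∂_1 are all 1, so H_0 ≅ Z.
  H_1: rank ker ∂_1 − rank ∂_2 = (9 − 6) − 0 = 3, and there is no ∂_2, so H_1 ≅ Z^3.

As a check, the Euler characteristic is 7 − 9 = -2, which agrees with 1 − 3 = -2.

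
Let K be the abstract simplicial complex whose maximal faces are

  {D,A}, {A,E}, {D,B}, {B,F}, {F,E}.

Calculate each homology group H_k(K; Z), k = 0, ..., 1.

We work with the vertex ordering A < B < D < E < F. The simplices of K, each written with vertices in increasing order, are:

  0-simplices (5): A, B, D, E, F
  1-simplices (5): AD, AE, BD, BF, EF

so the chain groups are C_0 ≅ Z^5, C_1 ≅ Z^5.

∂_1: C_1 → C_0 maps an edge to its endpoints' difference, ∂[p,q] = q − p. For instance
  ∂AD = D − A.
As a 5×5 matrix over Z this has rank 4, with invariant factors (1,1,1,1).

Reading off H_k = ker ∂_k / im ∂_{k+1}:

  H_0: rank C_0 − rank ∂_1 = 5 − 4 = 1, and the invariant factors of ∂_1 are all 1, so H_0 ≅ Z.
  H_1: rank ker ∂_1 − rank ∂_2 = (5 − 4) − 0 = 1, and there is no ∂_2, so H_1 ≅ Z.

As a check, the Euler characteristic is 5 − 5 = 0, which agrees with 1 − 1 = 0.

H_0 = Z,  H_1 = Z.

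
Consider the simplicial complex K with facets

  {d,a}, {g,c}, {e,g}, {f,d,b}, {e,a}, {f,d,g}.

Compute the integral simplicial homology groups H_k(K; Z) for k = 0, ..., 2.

K has 7 vertices, 9 edges, 2 triangles.
rank ∂_0 = 0, rank ∂_1 = 6 ⇒ b_0 = 7 − 0 − 6 = 1; all invariant factors of ∂_1 are 1 so no torsion. So H_0 ≅ Z.
rank ∂_1 = 6, rank ∂_2 = 2 ⇒ b_1 = 9 − 6 − 2 = 1; all invariant factors of ∂_2 are 1 so no torsion. So H_1 ≅ Z.
rank ∂_2 = 2, rank ∂_3 = 0 ⇒ b_2 = 2 − 2 − 0 = 0. So H_2 ≅ 0.

H_0 = Z,  H_1 = Z,  H_2 = 0.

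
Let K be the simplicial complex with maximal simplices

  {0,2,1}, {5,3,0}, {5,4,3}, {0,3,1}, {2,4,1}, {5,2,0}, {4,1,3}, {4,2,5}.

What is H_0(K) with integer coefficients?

H_0 ≅ Z.

We work with the vertex ordering 0 < 1 < 2 < 3 < 4 < 5. The simplices of K, each written with vertices in increasing order, are:

  0-simplices (6): [0], [1], [2], [3], [4], [5]
  1-simplices (12): [0,1], [0,2], [0,3], [0,5], [1,2], [1,3], [1,4], [2,4], [2,5], [3,4], [3,5], [4,5]
  2-simplices (8): [0,1,2], [0,1,3], [0,2,5], [0,3,5], [1,2,4], [1,3,4], [2,4,5], [3,4,5]

giving chain groups C_0 ≅ Z^6, C_1 ≅ Z^12, C_2 ≅ Z^8.

∂_1: C_1 → C_0 sends each edge [p,q] (with p < q) to q − p. For instance
  ∂[0,5] = [5] − [0].
The 6×12 boundary matrix has rank 5 and Smith normal form diag(1,1,1,1,1).

Boundary ∂_2: C_2 → C_1 acts by ∂[p,q,r] = [q,r] − [p,r] + [p,q]. For instance
  ∂[3,4,5] = [4,5] − [3,5] + [3,4],
  ∂[1,2,4] = [2,4] − [1,4] + [1,2].
The resulting 12×8 matrix has rank 7, and its Smith normal form has invariant factors (1,1,1,1,1,1,1).

Computing H_k = (kernel of ∂_k) / (image of ∂_{k+1}):

  H_0: rank C_0 − rank ∂_1 = 6 − 5 = 1, and the invariant factors of ∂_1 are all 1, so H_0 = Z.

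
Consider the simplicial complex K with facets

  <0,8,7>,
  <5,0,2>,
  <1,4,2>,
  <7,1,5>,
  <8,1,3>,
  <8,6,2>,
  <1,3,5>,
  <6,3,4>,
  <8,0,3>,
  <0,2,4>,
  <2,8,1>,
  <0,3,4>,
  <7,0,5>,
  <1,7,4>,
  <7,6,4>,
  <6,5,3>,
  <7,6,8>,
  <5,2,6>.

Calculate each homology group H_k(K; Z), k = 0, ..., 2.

H_0 = Z,  H_1 = Z^2,  H_2 = Z.

Fix the vertex order 0 < 1 < 2 < 3 < 4 < 5 < 6 < 7 < 8 and write every simplex with vertices in increasing order. Then dim K = 2 and the simplices of K are:

  0-simplices (9): [0], [1], [2], [3], [4], [5], [6], [7], [8]
  1-simplices (27): (27 of them)
  2-simplices (18): [0,2,4], [0,2,5], [0,3,4], [0,3,8], [0,5,7], [0,7,8], [1,2,4], [1,2,8], [1,3,5], [1,3,8], [1,4,7], [1,5,7], [2,5,6], [2,6,8], [3,4,6], [3,5,6], [4,6,7], [6,7,8]

giving chain groups C_0 ≅ Z^9, C_1 ≅ Z^27, C_2 ≅ Z^18.

The boundary map ∂_1: C_1 → C_0 maps an edge to its endpoints' difference, ∂[p,q] = q − p. For instance
  ∂[0,2] = [2] − [0].
As a 9×27 matrix over Z this has rank 8, with invariant factors (1,1,1,1,1,1,1,1).

∂_2: C_2 → C_1 acts by ∂[p,q,r] = [q,r] − [p,r] + [p,q]. For instance
  ∂[6,7,8] = [7,8] − [6,8] + [6,7],
  ∂[1,3,5] = [3,5] − [1,5] + [1,3].
The resulting 27×18 matrix has rank 17, and its Smith normal form has invariant factors (1,1,1,1,1,1,1,1,1,1,1,1,1,1,1,1,1).

Reading off H_k = ker ∂_k / im ∂_{k+1}:

  H_0: rank C_0 − rank ∂_1 = 9 − 8 = 1, and the invariant factors of ∂_1 are all 1, so H_0 ≅ Z.
  H_1: rank ker ∂_1 − rank ∂_2 = (27 − 8) − 17 = 2, and the invariant factors of ∂_2 are all 1, so H_1 ≅ Z^2.
  H_2: rank ker ∂_2 − rank ∂_3 = (18 − 17) − 0 = 1, and there is no ∂_3, so H_2 ≅ Z.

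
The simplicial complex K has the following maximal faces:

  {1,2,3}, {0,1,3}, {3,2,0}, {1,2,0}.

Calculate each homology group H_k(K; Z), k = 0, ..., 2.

H_0 = Z,  H_1 = 0,  H_2 = Z.

Order the vertices as 0 < 1 < 2 < 3. Listing each simplex with vertices in this order, K has dimension 2 with simplices:

  0-simplices (4): [0], [1], [2], [3]
  1-simplices (6): [0,1], [0,2], [0,3], [1,2], [1,3], [2,3]
  2-simplices (4): [0,1,2], [0,1,3], [0,2,3], [1,2,3]

Hence C_0 ≅ Z^4, C_1 ≅ Z^6, C_2 ≅ Z^4.

Boundary ∂_1: C_1 → C_0 maps an edge to its endpoints' difference, ∂[p,q] = q − p. For instance
  ∂[1,2] = [2] − [1].
The resulting 4×6 matrix has rank 3, and its Smith normal form has invariant factors (1,1,1).

Boundary ∂_2: C_2 → C_1 maps a triangle to the signed sum of its edges. For instance
  ∂[1,2,3] = [2,3] − [1,3] + [1,2],
  ∂[0,2,3] = [2,3] − [0,3] + [0,2].
The 6×4 boundary matrix has rank 3 and Smith normal form diag(1,1,1).

Now H_k = ker ∂_k / im ∂_{k+1}, so:

  H_0: rank C_0 − rank ∂_1 = 4 − 3 = 1, and the invariant factors of ∂_1 are all 1, so H_0 ≅ Z.
  H_1: rank ker ∂_1 − rank ∂_2 = (6 − 3) − 3 = 0, and the invariant factors of ∂_2 are all 1, so H_1 ≅ 0.
  H_2: rank ker ∂_2 − rank ∂_3 = (4 − 3) − 0 = 1, and there is no ∂_3, so H_2 ≅ Z.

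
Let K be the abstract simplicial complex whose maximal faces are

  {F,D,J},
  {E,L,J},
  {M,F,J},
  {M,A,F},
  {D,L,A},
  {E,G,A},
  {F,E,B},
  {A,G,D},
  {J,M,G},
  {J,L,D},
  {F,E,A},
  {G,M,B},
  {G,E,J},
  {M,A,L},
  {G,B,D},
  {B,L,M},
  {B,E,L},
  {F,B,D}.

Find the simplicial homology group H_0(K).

Order the vertices as A < B < D < E < F < G < J < L < M. Listing each simplex with vertices in this order, K has dimension 2 with simplices:

  0-simplices (9): A, B, D, E, F, G, J, L, M
  1-simplices (27): AD, AE, AF, AG, AL, AM, BD, BE, BF, BG, BL, BM, DF, DG, DJ, DL, EF, EG, EJ, EL, FJ, FM, GJ, GM, JL, JM, LM
  2-simplices (18): ADG, ADL, AEF, AEG, AFM, ALM, BDF, BDG, BEF, BEL, BGM, BLM, DFJ, DJL, EGJ, EJL, FJM, GJM

giving chain groups C_0 ≅ Z^9, C_1 ≅ Z^27, C_2 ≅ Z^18.

The boundary map ∂_1: C_1 → C_0 sends each edge [p,q] (with p < q) to q − p. For instance
  ∂GJ = J − G.
The 9×27 boundary matrix has rank 8 and Smith normal form diag(1,1,1,1,1,1,1,1).

∂_2: C_2 → C_1 sends each 2-simplex [p,q,r] to [q,r] − [p,r] + [p,q]. For instance
  ∂BLM = LM − BM + BL,
  ∂AEF = EF − AF + AE.
The resulting 27×18 matrix has rank 17, and its Smith normal form has invariant factors (1,1,1,1,1,1,1,1,1,1,1,1,1,1,1,1,1).

From H_k ≅ ker(∂_k) / im(∂_{k+1}) we obtain:

  H_0: rank C_0 − rank ∂_1 = 9 − 8 = 1, and the invariant factors of ∂_1 are all 1, so H_0 = Z.

(K is a triangulation of the torus T^2.)

H_0 ≅ Z.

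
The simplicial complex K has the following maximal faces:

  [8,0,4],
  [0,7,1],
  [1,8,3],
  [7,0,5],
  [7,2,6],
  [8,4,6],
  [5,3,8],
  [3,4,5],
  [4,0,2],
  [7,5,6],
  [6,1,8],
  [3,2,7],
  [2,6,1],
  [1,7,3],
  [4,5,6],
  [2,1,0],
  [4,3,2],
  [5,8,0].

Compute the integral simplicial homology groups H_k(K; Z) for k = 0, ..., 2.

Take the total order 0 < 1 < 2 < 3 < 4 < 5 < 6 < 7 < 8 on the vertex set. Then K (dimension 2) consists of the simplices:

  0-simplices (9): [0], [1], [2], [3], [4], [5], [6], [7], [8]
  1-simplices (27): (27 of them)
  2-simplices (18): [0,1,2], [0,1,7], [0,2,4], [0,4,8], [0,5,7], [0,5,8], [1,2,6], [1,3,7], [1,3,8], [1,6,8], [2,3,4], [2,3,7], [2,6,7], [3,4,5], [3,5,8], [4,5,6], [4,6,8], [5,6,7]

so the chain groups are C_0 ≅ Z^9, C_1 ≅ Z^27, C_2 ≅ Z^18.

Boundary ∂_1: C_1 → C_0 sends each edge [p,q] (with p < q) to q − p.
The 9×27 boundary matrix has rank 8 and Smith normal form diag(1,1,1,1,1,1,1,1).

Boundary ∂_2: C_2 → C_1 acts by ∂[p,q,r] = [q,r] − [p,r] + [p,q]. For instance
  ∂[0,1,7] = [1,7] − [0,7] + [0,1],
  ∂[0,5,8] = [5,8] − [0,8] + [0,5].
The 27×18 boundary matrix has rank 18 and Smith normal form diag(1,1,1,1,1,1,1,1,1,1,1,1,1,1,1,1,1,2).

Reading off H_k = ker ∂_k / im ∂_{k+1}:

  H_0: rank C_0 − rank ∂_1 = 9 − 8 = 1, and the invariant factors of ∂_1 are all 1, so H_0 = Z.
  H_1: rank ker ∂_1 − rank ∂_2 = (27 − 8) − 18 = 1, and ∂_2 has invariant factor 2 > 1, so H_1 = Z × Z/2.
  H_2: rank ker ∂_2 − rank ∂_3 = (18 − 18) − 0 = 0, and there is no ∂_3, so H_2 = 0.

As a check, the Euler characteristic is 9 − 27 + 18 = 0, which agrees with 1 − 1 + 0 = 0.

H_0 ≅ Z,  H_1 ≅ Z × Z/2,  H_2 = 0.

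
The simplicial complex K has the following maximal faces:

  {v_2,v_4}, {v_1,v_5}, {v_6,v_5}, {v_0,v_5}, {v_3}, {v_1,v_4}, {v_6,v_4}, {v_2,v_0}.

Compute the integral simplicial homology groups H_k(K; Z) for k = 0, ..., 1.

H_0 ≅ Z^2,  H_1 ≅ Z^2.

Fix the vertex order v_0 < v_1 < v_2 < v_3 < v_4 < v_5 < v_6 and write every simplex with vertices in increasing order. Then dim K = 1 and the simplices of K are:

  0-simplices (7): [v_0], [v_1], [v_2], [v_3], [v_4], [v_5], [v_6]
  1-simplices (7): [v_0,v_2], [v_0,v_5], [v_1,v_4], [v_1,v_5], [v_2,v_4], [v_4,v_6], [v_5,v_6]

giving chain groups C_0 ≅ Z^7, C_1 ≅ Z^7.

∂_1: C_1 → C_0 maps an edge to its endpoints' difference, ∂[p,q] = q − p. For instance
  ∂[v_0,v_2] = [v_2] − [v_0].
The resulting 7×7 matrix has rank 5, and its Smith normal form has invariant factors (1,1,1,1,1).

Now H_k = ker ∂_k / im ∂_{k+1}, so:

  H_0: rank C_0 − rank ∂_1 = 7 − 5 = 2, and the invariant factors of ∂_1 are all 1, so H_0 = Z^2.
  H_1: rank ker ∂_1 − rank ∂_2 = (7 − 5) − 0 = 2, and there is no ∂_2, so H_1 = Z^2.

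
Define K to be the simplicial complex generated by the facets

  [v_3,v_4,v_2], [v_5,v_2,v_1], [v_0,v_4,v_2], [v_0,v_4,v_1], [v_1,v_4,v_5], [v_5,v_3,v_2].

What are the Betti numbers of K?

Take the total order v_0 < v_1 < v_2 < v_3 < v_4 < v_5 on the vertex set. Then K (dimension 2) consists of the simplices:

  0-simplices (6): [v_0], [v_1], [v_2], [v_3], [v_4], [v_5]
  1-simplices (12): [v_0,v_1], [v_0,v_2], [v_0,v_4], [v_1,v_2], [v_1,v_4], [v_1,v_5], [v_2,v_3], [v_2,v_4], [v_2,v_5], [v_3,v_4], [v_3,v_5], [v_4,v_5]
  2-simplices (6): [v_0,v_1,v_4], [v_0,v_2,v_4], [v_1,v_2,v_5], [v_1,v_4,v_5], [v_2,v_3,v_4], [v_2,v_3,v_5]

Hence C_0 ≅ Z^6, C_1 ≅ Z^12, C_2 ≅ Z^6.

Boundary ∂_1: C_1 → C_0 is given by ∂[p,q] = [q] − [p]. For instance
  ∂[v_1,v_4] = [v_4] − [v_1].
The 6×12 boundary matrix has rank 5 and Smith normal form diag(1,1,1,1,1).

The boundary map ∂_2: C_2 → C_1 sends each 2-simplex [p,q,r] to [q,r] − [p,r] + [p,q]. For instance
  ∂[v_0,v_2,v_4] = [v_2,v_4] − [v_0,v_4] + [v_0,v_2],
  ∂[v_2,v_3,v_5] = [v_3,v_5] − [v_2,v_5] + [v_2,v_3].
As a 12×6 matrix over Z this has rank 6, with invariant factors (1,1,1,1,1,1).

From H_k ≅ ker(∂_k) / im(∂_{k+1}) we obtain:

  H_0: rank C_0 − rank ∂_1 = 6 − 5 = 1, and the invariant factors of ∂_1 are all 1, so H_0 ≅ Z.
  H_1: rank ker ∂_1 − rank ∂_2 = (12 − 5) − 6 = 1, and the invariant factors of ∂_2 are all 1, so H_1 ≅ Z.
  H_2: rank ker ∂_2 − rank ∂_3 = (6 − 6) − 0 = 0, and there is no ∂_3, so H_2 ≅ 0.

Hence the Betti numbers are b_0 = 1, b_1 = 1, b_2 = 0.

b_0 = 1, b_1 = 1, b_2 = 0.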